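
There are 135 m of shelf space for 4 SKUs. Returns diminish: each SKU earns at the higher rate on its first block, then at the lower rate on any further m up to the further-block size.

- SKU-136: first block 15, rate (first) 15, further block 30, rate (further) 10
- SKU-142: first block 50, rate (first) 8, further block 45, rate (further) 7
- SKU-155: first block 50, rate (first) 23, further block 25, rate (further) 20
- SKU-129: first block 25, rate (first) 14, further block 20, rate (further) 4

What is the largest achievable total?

2425

Order all 8 blocks by rate: SKU-155/tier1 23 > SKU-155/tier2 20 > SKU-136/tier1 15 > SKU-129/tier1 14 > SKU-136/tier2 10 > SKU-142/tier1 8 > SKU-142/tier2 7 > SKU-129/tier2 4.
SKU-155 tier1 at 23: fill all 50 ; 85 left.
Fill SKU-155 tier2 block (25 at 20) ; 60 left.
SKU-136 tier1 at 15: fill all 15 ; 45 left.
Fill SKU-129 tier1 block (25 at 14) ; 20 left.
SKU-136 tier2 at 10: only 20 left, fill 20.
Total = 23×50 + 20×25 + 15×15 + 14×25 + 10×20 = 2425.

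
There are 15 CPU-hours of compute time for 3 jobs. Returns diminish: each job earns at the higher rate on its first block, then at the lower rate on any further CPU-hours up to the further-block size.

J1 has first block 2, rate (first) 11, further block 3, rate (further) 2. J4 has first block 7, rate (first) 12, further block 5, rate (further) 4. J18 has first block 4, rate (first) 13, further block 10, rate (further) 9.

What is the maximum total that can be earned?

176

Rank every tier by rate: J18/first 13 > J4/first 12 > J1/first 11 > J18/second 9 > J4/second 4 > J1/second 2.
Fill J18 first block (4 at 13) ; 11 left.
J4 first at 12: fill all 7 ; 4 left.
Fill J1 first block (2 at 11) ; 2 left.
J18/second: +2 of 10 at 9; pool empty.
Total = 13×4 + 12×7 + 11×2 + 9×2 = 176.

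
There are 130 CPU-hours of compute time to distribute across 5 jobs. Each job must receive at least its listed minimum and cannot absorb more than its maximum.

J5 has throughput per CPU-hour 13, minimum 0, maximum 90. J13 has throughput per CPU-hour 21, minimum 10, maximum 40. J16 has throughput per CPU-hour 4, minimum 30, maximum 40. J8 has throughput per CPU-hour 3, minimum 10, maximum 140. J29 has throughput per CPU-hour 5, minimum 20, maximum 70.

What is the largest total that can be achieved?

1480

Meeting every minimum uses 0+10+30+10+20 = 70 CPU-hours, leaving 60.
Order the jobs by throughput per CPU-hour: J13 21 > J5 13 > J29 5 > J16 4 > J8 3.
J13: +30 to 40 (cap) → 30 left.
J5 has room for 90 more but only 30 remain, so it gets 30.
Total = 13×30 + 21×40 + 4×30 + 3×10 + 5×20 = 1480.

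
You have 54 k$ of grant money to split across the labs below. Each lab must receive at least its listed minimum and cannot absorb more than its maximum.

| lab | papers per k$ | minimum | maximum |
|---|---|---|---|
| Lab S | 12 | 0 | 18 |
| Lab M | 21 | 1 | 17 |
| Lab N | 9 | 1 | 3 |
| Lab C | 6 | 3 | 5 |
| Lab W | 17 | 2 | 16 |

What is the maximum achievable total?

860

Meeting every minimum uses 0+1+1+3+2 = 7 k$, leaving 47.
Highest papers per k$ first: Lab M 21 > Lab W 17 > Lab S 12 > Lab N 9 > Lab C 6.
Lab M takes 16 more to reach its cap of 17 → 31 left.
Lab W: +14 to 16 (cap) → 17 left.
Lab S has room for 18 more but only 17 remain, so it gets 17.
Total = 12×17 + 21×17 + 9×1 + 6×3 + 17×16 = 860.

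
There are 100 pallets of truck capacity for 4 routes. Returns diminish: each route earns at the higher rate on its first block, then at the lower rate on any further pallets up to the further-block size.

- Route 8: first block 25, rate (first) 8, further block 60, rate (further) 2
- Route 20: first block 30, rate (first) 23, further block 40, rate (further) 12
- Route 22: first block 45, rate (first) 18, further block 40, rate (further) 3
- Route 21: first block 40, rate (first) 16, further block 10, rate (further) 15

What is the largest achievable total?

1900

Rank every tier by rate: Route 20/first 23 > Route 22/first 18 > Route 21/first 16 > Route 21/second 15 > Route 20/second 12 > Route 8/first 8 > Route 22/second 3 > Route 8/second 2.
Route 20/first (23): +30 ; 70 left.
Route 22 first at 18: fill all 45 ; 25 left.
25 remain; put them into Route 21 first at 16.
Total = 23×30 + 18×45 + 16×25 = 1900.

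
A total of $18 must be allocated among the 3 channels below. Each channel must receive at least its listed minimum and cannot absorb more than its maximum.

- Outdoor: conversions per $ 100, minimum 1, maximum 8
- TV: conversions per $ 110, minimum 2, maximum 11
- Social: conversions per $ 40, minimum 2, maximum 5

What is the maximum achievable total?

1790

Meeting every minimum uses 1+2+2 = 5 $, leaving 13.
Highest conversions per $ first: TV 110 > Outdoor 100 > Social 40.
TV: +9 to 11 (cap) — 4 left.
Outdoor: +4 (room for 7) → 5. Pool exhausted.
Total = 100×5 + 110×11 + 40×2 = 1790.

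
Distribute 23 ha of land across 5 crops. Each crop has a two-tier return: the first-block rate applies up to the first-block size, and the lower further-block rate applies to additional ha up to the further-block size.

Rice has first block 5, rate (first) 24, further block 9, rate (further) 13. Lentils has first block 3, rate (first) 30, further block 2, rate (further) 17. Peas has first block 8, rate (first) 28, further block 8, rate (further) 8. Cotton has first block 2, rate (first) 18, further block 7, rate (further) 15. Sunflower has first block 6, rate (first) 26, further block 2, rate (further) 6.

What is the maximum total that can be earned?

608

Treat each block as its own option and order by rate: Lentils/T1 30 > Peas/T1 28 > Sunflower/T1 26 > Rice/T1 24 > Cotton/T1 18 > Lentils/T2 17 > Cotton/T2 15 > Rice/T2 13 > Peas/T2 8 > Sunflower/T2 6.
Lentils T1 at 30: fill all 3 → 20 left.
Peas T1 at 28: fill all 8 → 12 left.
Sunflower T1 at 26: fill all 6 → 6 left.
Fill Rice T1 block (5 at 24) → 1 left.
1 remain; put them into Cotton T1 at 18.
Total = 30×3 + 28×8 + 26×6 + 24×5 + 18×1 = 608.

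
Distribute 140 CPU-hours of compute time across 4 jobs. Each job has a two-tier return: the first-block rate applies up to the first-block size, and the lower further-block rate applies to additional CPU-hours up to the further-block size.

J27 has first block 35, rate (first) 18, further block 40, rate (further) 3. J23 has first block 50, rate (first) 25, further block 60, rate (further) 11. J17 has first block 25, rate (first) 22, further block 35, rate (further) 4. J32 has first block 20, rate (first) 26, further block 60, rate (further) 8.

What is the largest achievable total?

3060

Treat each block as its own option and order by rate: J32/tier1 26 > J23/tier1 25 > J17/tier1 22 > J27/tier1 18 > J23/tier2 11 > J32/tier2 8 > J17/tier2 4 > J27/tier2 3.
J32 tier1 at 26: fill all 20 — 120 left.
J23/tier1 (25): +50 — 70 left.
Fill J17 tier1 block (25 at 22) — 45 left.
J27 tier1 at 18: fill all 35 — 10 left.
J23 tier2 at 11: only 10 left, fill 10.
Total = 26×20 + 25×50 + 22×25 + 18×35 + 11×10 = 3060.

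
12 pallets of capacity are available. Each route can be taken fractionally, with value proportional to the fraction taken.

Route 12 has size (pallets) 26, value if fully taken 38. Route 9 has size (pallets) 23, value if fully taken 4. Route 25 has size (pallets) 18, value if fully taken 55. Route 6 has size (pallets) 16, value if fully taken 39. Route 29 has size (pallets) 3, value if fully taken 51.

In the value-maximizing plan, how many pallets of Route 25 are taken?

Best value per unit of size first: Route 29 51/3≈17, Route 25 55/18≈3.06, Route 6 39/16≈2.44, Route 12 38/26≈1.46, Route 9 4/23≈0.174.
Take all of Route 29 (3 pallets, value 51) ; 9 pallets left.
Only 9 pallets remain; take 9/18 of Route 25 for value 55×9/18 = 27.5.

9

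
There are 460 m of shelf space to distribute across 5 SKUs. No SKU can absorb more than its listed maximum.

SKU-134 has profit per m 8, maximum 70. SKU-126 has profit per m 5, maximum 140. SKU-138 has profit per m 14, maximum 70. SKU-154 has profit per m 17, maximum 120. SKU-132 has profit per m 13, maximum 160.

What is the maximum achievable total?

5860

Rank by profit per m: SKU-154 17 > SKU-138 14 > SKU-132 13 > SKU-134 8 > SKU-126 5.
Give SKU-154 120 to hit its cap of 120 ; 340 left.
Give SKU-138 70 to hit its cap of 70 ; 270 left.
SKU-132: +160 to 160 (cap) ; 110 left.
SKU-134 takes 70 to reach its cap of 70 ; 40 left.
SKU-126: +40 (room for 140) → 40. Pool exhausted.
Total = 8×70 + 5×40 + 14×70 + 17×120 + 13×160 = 5860.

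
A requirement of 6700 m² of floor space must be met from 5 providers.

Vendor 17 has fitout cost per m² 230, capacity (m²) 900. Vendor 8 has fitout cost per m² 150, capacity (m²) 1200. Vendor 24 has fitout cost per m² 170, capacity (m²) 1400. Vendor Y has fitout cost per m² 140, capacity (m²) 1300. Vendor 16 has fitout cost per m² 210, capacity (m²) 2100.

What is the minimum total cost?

Cheapest first:
Vendor Y at 140: take all 1300 m² — 5400 still needed.
Vendor 8 (150): use full 1200 — 4200 m² to go.
Take 1400 from Vendor 24 at 170 — need 2800 more.
Vendor 16 at 210: take all 2100 m² — 700 still needed.
Take 700 from Vendor 17 at 230 to finish.
Cost = 1300×140 + 1200×150 + 1400×170 + 2100×210 + 700×230 = 1202000.

1202000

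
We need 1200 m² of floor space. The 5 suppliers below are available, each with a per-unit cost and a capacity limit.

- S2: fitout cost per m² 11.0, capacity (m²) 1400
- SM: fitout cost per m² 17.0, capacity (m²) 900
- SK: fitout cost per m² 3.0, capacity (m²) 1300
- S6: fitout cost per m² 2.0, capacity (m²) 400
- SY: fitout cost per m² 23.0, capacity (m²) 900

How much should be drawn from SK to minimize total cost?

800

Cheapest first:
S6 (2.0): use full 400 → 800 m² to go.
SK at 3.0: take 800 of its 1300 → requirement met.
S2, SM, SY: unused.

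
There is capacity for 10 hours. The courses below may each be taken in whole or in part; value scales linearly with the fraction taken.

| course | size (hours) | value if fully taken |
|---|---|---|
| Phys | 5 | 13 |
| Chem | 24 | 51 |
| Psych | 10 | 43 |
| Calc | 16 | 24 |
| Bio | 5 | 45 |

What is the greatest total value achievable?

66.5

Best value per unit of size first: Bio 45/5≈9, Psych 43/10≈4.3, Phys 13/5≈2.6, Chem 51/24≈2.12, Calc 24/16≈1.5.
All 5 hours of Bio fit (value 45) → 5 remain.
Only 5 hours remain; take 5/10 of Psych for value 43×5/10 = 21.5.
Total value = 66.5.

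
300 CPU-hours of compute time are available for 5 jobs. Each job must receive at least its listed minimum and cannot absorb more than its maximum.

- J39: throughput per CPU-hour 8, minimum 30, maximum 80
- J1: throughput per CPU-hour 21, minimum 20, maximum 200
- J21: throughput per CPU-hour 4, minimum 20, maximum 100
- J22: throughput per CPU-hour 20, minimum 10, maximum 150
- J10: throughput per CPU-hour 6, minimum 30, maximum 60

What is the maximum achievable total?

5100

Meeting every minimum uses 30+20+20+10+30 = 110 CPU-hours, leaving 190.
Order the jobs by throughput per CPU-hour: J1 21 > J22 20 > J39 8 > J10 6 > J21 4.
Give J1 180 more to hit its cap of 200 → 10 left.
J22 has room for 140 more but only 10 remain, so it gets 20.
Total = 8×30 + 21×200 + 4×20 + 20×20 + 6×30 = 5100.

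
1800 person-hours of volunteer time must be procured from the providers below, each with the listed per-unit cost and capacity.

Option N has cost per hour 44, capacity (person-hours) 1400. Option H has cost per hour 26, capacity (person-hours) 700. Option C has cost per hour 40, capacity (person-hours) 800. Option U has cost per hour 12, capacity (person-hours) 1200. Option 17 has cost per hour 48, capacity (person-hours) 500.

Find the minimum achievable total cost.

Cheapest first:
Take 1200 from Option U at 12 ; need 600 more.
Take 600 from Option H at 26 to finish.
Option C, Option N, Option 17: unused.
Cost = 1200×12 + 600×26 = 30000.

30000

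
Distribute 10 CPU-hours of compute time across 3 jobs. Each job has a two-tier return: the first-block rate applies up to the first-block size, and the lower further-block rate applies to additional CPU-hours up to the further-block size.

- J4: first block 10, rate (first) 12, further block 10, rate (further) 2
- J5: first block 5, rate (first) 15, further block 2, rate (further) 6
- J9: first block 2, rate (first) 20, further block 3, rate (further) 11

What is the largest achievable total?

Rank every tier by rate: J9/first 20 > J5/first 15 > J4/first 12 > J9/second 11 > J5/second 6 > J4/second 2.
Fill J9 first block (2 at 20) ; 8 left.
J5/first (15): +5 ; 3 left.
J4/first: +3 of 10 at 12; pool empty.
Total = 20×2 + 15×5 + 12×3 = 151.

151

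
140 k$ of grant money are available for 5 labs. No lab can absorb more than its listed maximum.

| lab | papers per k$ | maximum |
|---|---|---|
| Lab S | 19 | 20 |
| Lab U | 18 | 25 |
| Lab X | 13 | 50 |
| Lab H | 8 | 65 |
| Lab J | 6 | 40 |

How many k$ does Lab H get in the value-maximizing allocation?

Rank by papers per k$: Lab S 19 > Lab U 18 > Lab X 13 > Lab H 8 > Lab J 6.
Give Lab S 20 to hit its cap of 20 — 120 left.
Lab U: +25 to 25 (cap) — 95 left.
Give Lab X 50 to hit its cap of 50 — 45 left.
Lab H has room for 65 but only 45 remain, so it gets 45.

45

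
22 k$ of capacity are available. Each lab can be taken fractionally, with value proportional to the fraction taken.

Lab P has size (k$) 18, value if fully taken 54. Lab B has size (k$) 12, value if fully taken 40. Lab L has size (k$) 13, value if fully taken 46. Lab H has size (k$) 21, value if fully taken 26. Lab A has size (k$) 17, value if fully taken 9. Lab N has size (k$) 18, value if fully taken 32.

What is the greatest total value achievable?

76

Best value per unit of size first: Lab L 46/13≈3.54, Lab B 40/12≈3.33, Lab P 54/18≈3, Lab N 32/18≈1.78, Lab H 26/21≈1.24, Lab A 9/17≈0.529.
Lab L: take in full, 13 k$ for value 46 ; 9 left.
9 k$ left: a 9/12 share of Lab B gives 40×9/12 = 30.
Total value = 76.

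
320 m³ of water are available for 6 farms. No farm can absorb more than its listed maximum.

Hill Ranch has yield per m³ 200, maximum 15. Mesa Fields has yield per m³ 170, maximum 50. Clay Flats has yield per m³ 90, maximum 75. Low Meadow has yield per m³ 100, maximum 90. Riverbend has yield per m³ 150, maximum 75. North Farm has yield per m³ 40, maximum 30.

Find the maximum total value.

39100

Highest yield per m³ first: Hill Ranch 200 > Mesa Fields 170 > Riverbend 150 > Low Meadow 100 > Clay Flats 90 > North Farm 40.
Hill Ranch: +15 to 15 (cap) → 305 left.
Mesa Fields takes 50 to reach its cap of 50 → 255 left.
Riverbend takes 75 to reach its cap of 75 → 180 left.
Low Meadow takes 90 to reach its cap of 90 → 90 left.
Give Clay Flats 75 to hit its cap of 75 → 15 left.
North Farm: +15 (room for 30) → 15. Pool exhausted.
Total = 200×15 + 170×50 + 90×75 + 100×90 + 150×75 + 40×15 = 39100.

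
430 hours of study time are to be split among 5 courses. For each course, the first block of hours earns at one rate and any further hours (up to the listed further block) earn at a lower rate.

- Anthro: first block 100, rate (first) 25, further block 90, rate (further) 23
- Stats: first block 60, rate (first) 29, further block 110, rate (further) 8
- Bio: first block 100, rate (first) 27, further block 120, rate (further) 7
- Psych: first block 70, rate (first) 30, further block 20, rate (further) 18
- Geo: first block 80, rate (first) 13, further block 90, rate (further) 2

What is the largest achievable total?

11290

Order all 10 blocks by rate: Psych/T1 30 > Stats/T1 29 > Bio/T1 27 > Anthro/T1 25 > Anthro/T2 23 > Psych/T2 18 > Geo/T1 13 > Stats/T2 8 > Bio/T2 7 > Geo/T2 2.
Psych/T1 (30): +70 — 360 left.
Stats/T1 (29): +60 — 300 left.
Fill Bio T1 block (100 at 27) — 200 left.
Fill Anthro T1 block (100 at 25) — 100 left.
Anthro/T2 (23): +90 — 10 left.
Psych T2 at 18: only 10 left, fill 10.
Total = 30×70 + 29×60 + 27×100 + 25×100 + 23×90 + 18×10 = 11290.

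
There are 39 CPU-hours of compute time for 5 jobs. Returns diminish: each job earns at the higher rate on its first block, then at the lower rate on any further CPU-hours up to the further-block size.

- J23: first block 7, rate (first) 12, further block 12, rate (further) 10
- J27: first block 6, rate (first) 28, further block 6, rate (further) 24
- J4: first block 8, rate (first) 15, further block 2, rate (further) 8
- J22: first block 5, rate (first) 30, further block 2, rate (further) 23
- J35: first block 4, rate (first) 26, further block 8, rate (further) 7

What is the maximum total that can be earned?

Rank every tier by rate: J22/T1 30 > J27/T1 28 > J35/T1 26 > J27/T2 24 > J22/T2 23 > J4/T1 15 > J23/T1 12 > J23/T2 10 > J4/T2 8 > J35/T2 7.
J22 T1 at 30: fill all 5 → 34 left.
J27 T1 at 28: fill all 6 → 28 left.
J35 T1 at 26: fill all 4 → 24 left.
J27 T2 at 24: fill all 6 → 18 left.
Fill J22 T2 block (2 at 23) → 16 left.
J4/T1 (15): +8 → 8 left.
J23 T1 at 12: fill all 7 → 1 left.
J23 T2 at 10: only 1 left, fill 1.
Total = 30×5 + 28×6 + 26×4 + 24×6 + 23×2 + 15×8 + 12×7 + 10×1 = 826.

826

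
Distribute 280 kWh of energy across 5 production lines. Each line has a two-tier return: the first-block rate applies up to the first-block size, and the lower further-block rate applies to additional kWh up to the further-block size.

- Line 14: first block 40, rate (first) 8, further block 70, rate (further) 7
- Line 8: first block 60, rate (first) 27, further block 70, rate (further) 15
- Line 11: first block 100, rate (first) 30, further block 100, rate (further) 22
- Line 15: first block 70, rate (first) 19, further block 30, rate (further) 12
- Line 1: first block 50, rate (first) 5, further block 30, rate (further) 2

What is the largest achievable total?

7200

Order all 10 blocks by rate: Line 11/T1 30 > Line 8/T1 27 > Line 11/T2 22 > Line 15/T1 19 > Line 8/T2 15 > Line 15/T2 12 > Line 14/T1 8 > Line 14/T2 7 > Line 1/T1 5 > Line 1/T2 2.
Fill Line 11 T1 block (100 at 30) — 180 left.
Fill Line 8 T1 block (60 at 27) — 120 left.
Line 11/T2 (22): +100 — 20 left.
Line 15 T1 at 19: only 20 left, fill 20.
Total = 30×100 + 27×60 + 22×100 + 19×20 = 7200.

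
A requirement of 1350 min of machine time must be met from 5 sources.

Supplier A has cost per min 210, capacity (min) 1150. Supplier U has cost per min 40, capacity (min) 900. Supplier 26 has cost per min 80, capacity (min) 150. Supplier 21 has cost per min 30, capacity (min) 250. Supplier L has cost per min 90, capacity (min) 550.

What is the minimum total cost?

Fill from the cheapest source first.
Supplier 21 (30): use full 250 — 1100 min to go.
Supplier U (40): use full 900 — 200 min to go.
Take 150 from Supplier 26 at 80 — need 50 more.
Take 50 from Supplier L at 90 to finish.
Supplier A: unused.
Cost = 250×30 + 900×40 + 150×80 + 50×90 = 60000.

60000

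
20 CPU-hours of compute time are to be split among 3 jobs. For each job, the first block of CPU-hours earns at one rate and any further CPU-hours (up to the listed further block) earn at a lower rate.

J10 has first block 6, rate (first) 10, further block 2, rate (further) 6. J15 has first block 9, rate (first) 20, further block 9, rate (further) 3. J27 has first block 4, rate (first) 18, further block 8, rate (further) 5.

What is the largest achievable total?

318

Treat each block as its own option and order by rate: J15/tier1 20 > J27/tier1 18 > J10/tier1 10 > J10/tier2 6 > J27/tier2 5 > J15/tier2 3.
Fill J15 tier1 block (9 at 20) — 11 left.
Fill J27 tier1 block (4 at 18) — 7 left.
J10 tier1 at 10: fill all 6 — 1 left.
1 remain; put them into J10 tier2 at 6.
Total = 20×9 + 18×4 + 10×6 + 6×1 = 318.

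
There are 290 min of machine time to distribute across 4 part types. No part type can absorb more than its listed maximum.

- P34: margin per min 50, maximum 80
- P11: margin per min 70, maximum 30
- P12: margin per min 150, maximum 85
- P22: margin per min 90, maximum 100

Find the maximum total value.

27600

Rank by margin per min: P12 150 > P22 90 > P11 70 > P34 50.
P12: +85 to 85 (cap) ; 205 left.
P22 takes 100 to reach its cap of 100 ; 105 left.
P11: +30 to 30 (cap) ; 75 left.
P34: +75 (room for 80) → 75. Pool exhausted.
Total = 50×75 + 70×30 + 150×85 + 90×100 = 27600.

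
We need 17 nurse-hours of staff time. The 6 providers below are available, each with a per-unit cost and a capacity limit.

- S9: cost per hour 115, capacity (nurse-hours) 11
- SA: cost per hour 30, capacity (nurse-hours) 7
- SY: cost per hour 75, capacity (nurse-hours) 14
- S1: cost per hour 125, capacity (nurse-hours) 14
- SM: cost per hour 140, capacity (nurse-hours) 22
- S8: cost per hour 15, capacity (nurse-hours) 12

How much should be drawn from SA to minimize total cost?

5

Use providers in increasing cost order.
Take 12 from S8 at 15 → need 5 more.
SA (30): take the remaining 5 → done.
SY, S9, S1, SM: unused.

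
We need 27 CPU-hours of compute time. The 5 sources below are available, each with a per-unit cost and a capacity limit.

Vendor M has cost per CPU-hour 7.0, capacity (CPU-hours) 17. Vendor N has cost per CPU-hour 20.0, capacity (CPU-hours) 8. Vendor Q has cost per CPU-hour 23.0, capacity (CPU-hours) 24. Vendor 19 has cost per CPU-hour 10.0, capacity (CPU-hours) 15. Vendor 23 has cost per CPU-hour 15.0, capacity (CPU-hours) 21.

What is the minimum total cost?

Fill from the cheapest source first.
Vendor M (7.0): use full 17 — 10 CPU-hours to go.
Vendor 19 at 10.0: take 10 of its 15 — requirement met.
Vendor 23, Vendor N, Vendor Q: unused.
Cost = 17×7.0 + 10×10.0 = 219.

219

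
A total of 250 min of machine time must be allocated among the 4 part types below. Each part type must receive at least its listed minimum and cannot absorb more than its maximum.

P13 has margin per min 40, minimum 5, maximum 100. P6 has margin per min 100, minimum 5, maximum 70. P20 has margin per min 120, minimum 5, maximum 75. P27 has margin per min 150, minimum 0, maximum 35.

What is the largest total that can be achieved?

Meeting every minimum uses 5+5+5+0 = 15 min, leaving 235.
Rank by margin per min: P27 150 > P20 120 > P6 100 > P13 40.
P27 takes 35 more to reach its cap of 35 → 200 left.
P20: +70 to 75 (cap) → 130 left.
P6 takes 65 more to reach its cap of 70 → 65 left.
Only 65 left; P13 takes them to reach 70.
Total = 40×70 + 100×70 + 120×75 + 150×35 = 24050.

24050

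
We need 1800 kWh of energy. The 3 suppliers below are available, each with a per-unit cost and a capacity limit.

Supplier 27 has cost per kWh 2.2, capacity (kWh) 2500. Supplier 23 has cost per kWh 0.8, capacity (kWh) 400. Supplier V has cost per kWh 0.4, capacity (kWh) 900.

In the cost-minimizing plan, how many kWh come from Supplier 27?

500

Use suppliers in increasing cost order.
Take 900 from Supplier V at 0.4 → need 900 more.
Supplier 23 (0.8): use full 400 → 500 kWh to go.
Take 500 from Supplier 27 at 2.2 to finish.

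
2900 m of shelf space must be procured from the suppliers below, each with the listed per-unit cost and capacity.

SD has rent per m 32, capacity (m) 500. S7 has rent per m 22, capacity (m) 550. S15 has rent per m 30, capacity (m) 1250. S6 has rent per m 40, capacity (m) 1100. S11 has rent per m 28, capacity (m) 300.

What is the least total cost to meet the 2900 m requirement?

Cheapest first:
S7 (22): use full 550 — 2350 m to go.
S11 at 28: take all 300 m — 2050 still needed.
Take 1250 from S15 at 30 — need 800 more.
SD at 32: take all 500 m — 300 still needed.
S6 (40): take the remaining 300 — done.
Cost = 550×22 + 300×28 + 1250×30 + 500×32 + 300×40 = 86000.

86000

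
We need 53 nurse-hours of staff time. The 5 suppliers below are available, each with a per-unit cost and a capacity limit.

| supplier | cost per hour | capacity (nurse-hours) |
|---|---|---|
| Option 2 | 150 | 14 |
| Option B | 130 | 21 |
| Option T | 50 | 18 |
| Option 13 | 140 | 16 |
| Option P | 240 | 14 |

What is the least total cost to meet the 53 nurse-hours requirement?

Use suppliers in increasing cost order.
Take 18 from Option T at 50 ; need 35 more.
Option B at 130: take all 21 nurse-hours ; 14 still needed.
Take 14 from Option 13 at 140 to finish.
Option 2, Option P: unused.
Cost = 18×50 + 21×130 + 14×140 = 5590.

5590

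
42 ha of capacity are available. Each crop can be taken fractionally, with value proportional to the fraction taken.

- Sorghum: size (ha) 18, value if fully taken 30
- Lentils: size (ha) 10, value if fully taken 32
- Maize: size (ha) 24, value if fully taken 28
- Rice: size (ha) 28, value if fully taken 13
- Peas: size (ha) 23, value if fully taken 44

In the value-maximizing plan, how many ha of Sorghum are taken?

Sort by value density: Lentils 32/10≈3.2, Peas 44/23≈1.91, Sorghum 30/18≈1.67, Maize 28/24≈1.17, Rice 13/28≈0.464.
Lentils: take in full, 10 ha for value 32 — 32 left.
All 23 ha of Peas fit (value 44) — 9 remain.
Fill the last 9 ha with part of Sorghum: 9/18 of it earns 15.

9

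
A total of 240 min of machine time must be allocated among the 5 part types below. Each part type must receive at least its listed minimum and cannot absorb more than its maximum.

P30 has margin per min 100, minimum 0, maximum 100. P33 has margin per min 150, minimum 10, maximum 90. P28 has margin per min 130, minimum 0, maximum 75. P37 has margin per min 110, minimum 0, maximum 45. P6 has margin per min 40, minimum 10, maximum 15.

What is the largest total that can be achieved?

Meeting every minimum uses 0+10+0+0+10 = 20 min, leaving 220.
Highest margin per min first: P33 150 > P28 130 > P37 110 > P30 100 > P6 40.
P33 takes 80 more to reach its cap of 90 → 140 left.
P28 takes 75 more to reach its cap of 75 → 65 left.
P37: +45 to 45 (cap) → 20 left.
P30: +20 (room for 100) → 20. Pool exhausted.
Total = 100×20 + 150×90 + 130×75 + 110×45 + 40×10 = 30600.

30600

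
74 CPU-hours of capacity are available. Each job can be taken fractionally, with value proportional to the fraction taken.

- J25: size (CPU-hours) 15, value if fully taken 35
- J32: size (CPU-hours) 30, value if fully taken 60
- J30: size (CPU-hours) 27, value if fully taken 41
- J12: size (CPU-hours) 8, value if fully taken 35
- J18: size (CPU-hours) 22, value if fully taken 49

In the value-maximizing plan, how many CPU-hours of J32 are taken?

29

Rank by value-to-size ratio: J12 35/8≈4.38, J25 35/15≈2.33, J18 49/22≈2.23, J32 60/30≈2, J30 41/27≈1.52.
J12: take in full, 8 CPU-hours for value 35 ; 66 left.
Take all of J25 (15 CPU-hours, value 35) ; 51 CPU-hours left.
Take all of J18 (22 CPU-hours, value 49) ; 29 CPU-hours left.
Only 29 CPU-hours remain; take 29/30 of J32 for value 60×29/30 = 58.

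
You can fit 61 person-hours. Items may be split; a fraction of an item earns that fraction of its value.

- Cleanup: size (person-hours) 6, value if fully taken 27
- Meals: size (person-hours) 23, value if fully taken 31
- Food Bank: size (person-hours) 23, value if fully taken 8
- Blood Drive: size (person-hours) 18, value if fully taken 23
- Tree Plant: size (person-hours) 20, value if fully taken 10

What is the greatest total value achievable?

88

Best value per unit of size first: Cleanup 27/6≈4.5, Meals 31/23≈1.35, Blood Drive 23/18≈1.28, Tree Plant 10/20≈0.5, Food Bank 8/23≈0.348.
Take all of Cleanup (6 person-hours, value 27) ; 55 person-hours left.
All 23 person-hours of Meals fit (value 31) ; 32 remain.
Take all of Blood Drive (18 person-hours, value 23) ; 14 person-hours left.
Only 14 person-hours remain; take 14/20 of Tree Plant for value 10×14/20 = 7.
Total value = 88.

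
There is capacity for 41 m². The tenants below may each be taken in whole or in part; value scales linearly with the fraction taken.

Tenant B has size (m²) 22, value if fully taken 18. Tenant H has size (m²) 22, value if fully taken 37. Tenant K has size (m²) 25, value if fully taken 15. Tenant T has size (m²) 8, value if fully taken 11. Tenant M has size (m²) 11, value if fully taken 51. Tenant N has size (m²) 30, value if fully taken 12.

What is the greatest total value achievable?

Sort by value density: Tenant M 51/11≈4.64, Tenant H 37/22≈1.68, Tenant T 11/8≈1.38, Tenant B 18/22≈0.818, Tenant K 15/25≈0.6, Tenant N 12/30≈0.4.
Take all of Tenant M (11 m², value 51) ; 30 m² left.
Take all of Tenant H (22 m², value 37) ; 8 m² left.
Take all of Tenant T (8 m², value 11) ; 0 m² left.
Total value = 99.

99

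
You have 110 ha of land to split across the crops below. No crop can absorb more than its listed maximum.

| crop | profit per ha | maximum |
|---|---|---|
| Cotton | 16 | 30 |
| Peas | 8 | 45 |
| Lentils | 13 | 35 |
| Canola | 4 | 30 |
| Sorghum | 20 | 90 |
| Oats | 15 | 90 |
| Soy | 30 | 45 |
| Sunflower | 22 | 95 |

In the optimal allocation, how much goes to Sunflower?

Rank by profit per ha: Soy 30 > Sunflower 22 > Sorghum 20 > Cotton 16 > Oats 15 > Lentils 13 > Peas 8 > Canola 4.
Give Soy 45 to hit its cap of 45 → 65 left.
Sunflower: +65 (room for 95) → 65. Pool exhausted.

65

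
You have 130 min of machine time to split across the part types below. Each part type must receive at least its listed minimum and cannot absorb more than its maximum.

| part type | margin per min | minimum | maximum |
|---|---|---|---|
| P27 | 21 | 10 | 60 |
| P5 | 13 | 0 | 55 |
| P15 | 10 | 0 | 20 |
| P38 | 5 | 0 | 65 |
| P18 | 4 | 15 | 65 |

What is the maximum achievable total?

Meeting every minimum uses 10+0+0+0+15 = 25 min, leaving 105.
Rank by margin per min: P27 21 > P5 13 > P15 10 > P38 5 > P18 4.
Give P27 50 more to hit its cap of 60 ; 55 left.
P5 takes 55 more to reach its cap of 55 ; 0 left.
Total = 21×60 + 13×55 + 4×15 = 2035.

2035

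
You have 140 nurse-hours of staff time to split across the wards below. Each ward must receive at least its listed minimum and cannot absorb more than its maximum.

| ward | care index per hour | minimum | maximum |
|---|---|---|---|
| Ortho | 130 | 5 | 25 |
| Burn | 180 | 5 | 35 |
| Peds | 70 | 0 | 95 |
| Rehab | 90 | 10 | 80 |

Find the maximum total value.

16750

Meeting every minimum uses 5+5+0+10 = 20 nurse-hours, leaving 120.
Highest care index per hour first: Burn 180 > Ortho 130 > Rehab 90 > Peds 70.
Burn takes 30 more to reach its cap of 35 → 90 left.
Ortho: +20 to 25 (cap) → 70 left.
Give Rehab 70 more to hit its cap of 80 → 0 left.
Total = 130×25 + 180×35 + 90×80 = 16750.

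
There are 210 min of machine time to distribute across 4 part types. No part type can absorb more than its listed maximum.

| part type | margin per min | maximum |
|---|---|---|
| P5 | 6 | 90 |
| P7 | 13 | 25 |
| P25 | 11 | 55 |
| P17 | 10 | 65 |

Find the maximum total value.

1970

Order the part types by margin per min: P7 13 > P25 11 > P17 10 > P5 6.
Give P7 25 to hit its cap of 25 ; 185 left.
Give P25 55 to hit its cap of 55 ; 130 left.
P17: +65 to 65 (cap) ; 65 left.
P5: +65 (room for 90) → 65. Pool exhausted.
Total = 6×65 + 13×25 + 11×55 + 10×65 = 1970.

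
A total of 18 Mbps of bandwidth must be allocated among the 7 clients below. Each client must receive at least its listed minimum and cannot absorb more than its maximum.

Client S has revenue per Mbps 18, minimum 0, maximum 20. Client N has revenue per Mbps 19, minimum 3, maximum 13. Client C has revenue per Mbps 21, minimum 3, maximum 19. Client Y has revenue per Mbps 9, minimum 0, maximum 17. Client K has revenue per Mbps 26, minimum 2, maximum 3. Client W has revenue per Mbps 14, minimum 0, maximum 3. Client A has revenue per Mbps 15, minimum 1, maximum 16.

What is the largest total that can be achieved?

381

Meeting every minimum uses 0+3+3+0+2+0+1 = 9 Mbps, leaving 9.
Order the clients by revenue per Mbps: Client K 26 > Client C 21 > Client N 19 > Client S 18 > Client A 15 > Client W 14 > Client Y 9.
Client K: +1 to 3 (cap) — 8 left.
Only 8 left; Client C takes them to reach 11.
Total = 19×3 + 21×11 + 26×3 + 15×1 = 381.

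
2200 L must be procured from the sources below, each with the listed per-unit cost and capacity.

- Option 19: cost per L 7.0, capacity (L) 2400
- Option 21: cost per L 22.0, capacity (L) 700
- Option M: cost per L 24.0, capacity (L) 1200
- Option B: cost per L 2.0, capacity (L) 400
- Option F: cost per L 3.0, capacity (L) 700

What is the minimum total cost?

10600

Use sources in increasing cost order.
Option B (2.0): use full 400 — 1800 L to go.
Take 700 from Option F at 3.0 — need 1100 more.
Take 1100 from Option 19 at 7.0 to finish.
Option 21, Option M: unused.
Cost = 400×2.0 + 700×3.0 + 1100×7.0 = 10600.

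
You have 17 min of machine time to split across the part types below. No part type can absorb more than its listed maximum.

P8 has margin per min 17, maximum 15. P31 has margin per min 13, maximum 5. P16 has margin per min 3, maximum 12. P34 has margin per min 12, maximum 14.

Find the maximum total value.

281

Rank by margin per min: P8 17 > P31 13 > P34 12 > P16 3.
P8 takes 15 to reach its cap of 15 → 2 left.
Only 2 left; P31 takes them to reach 2.
Total = 17×15 + 13×2 = 281.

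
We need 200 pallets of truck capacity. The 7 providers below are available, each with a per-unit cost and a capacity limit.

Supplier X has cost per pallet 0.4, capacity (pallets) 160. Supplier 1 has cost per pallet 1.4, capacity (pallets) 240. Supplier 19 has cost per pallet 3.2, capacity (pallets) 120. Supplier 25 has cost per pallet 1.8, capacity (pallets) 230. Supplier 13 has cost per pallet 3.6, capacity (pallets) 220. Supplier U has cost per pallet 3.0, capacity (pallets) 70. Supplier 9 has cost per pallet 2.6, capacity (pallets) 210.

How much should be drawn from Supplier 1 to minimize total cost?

40

Use providers in increasing cost order.
Take 160 from Supplier X at 0.4 ; need 40 more.
Take 40 from Supplier 1 at 1.4 to finish.
Supplier 25, Supplier 9, Supplier U, Supplier 19, Supplier 13: unused.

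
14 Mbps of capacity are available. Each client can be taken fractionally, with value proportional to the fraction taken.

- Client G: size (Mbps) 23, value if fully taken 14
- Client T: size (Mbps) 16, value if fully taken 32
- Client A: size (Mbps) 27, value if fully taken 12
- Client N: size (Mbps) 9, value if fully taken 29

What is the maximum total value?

39

Sort by value density: Client N 29/9≈3.22, Client T 32/16≈2, Client G 14/23≈0.609, Client A 12/27≈0.444.
Take all of Client N (9 Mbps, value 29) → 5 Mbps left.
Fill the last 5 Mbps with part of Client T: 5/16 of it earns 10.
Total value = 39.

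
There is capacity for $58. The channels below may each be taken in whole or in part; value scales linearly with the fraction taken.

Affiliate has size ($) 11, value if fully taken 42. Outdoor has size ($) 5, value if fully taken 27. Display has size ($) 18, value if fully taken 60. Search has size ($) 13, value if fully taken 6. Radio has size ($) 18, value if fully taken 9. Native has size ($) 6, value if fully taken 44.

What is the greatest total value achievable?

Rank by value-to-size ratio: Native 44/6≈7.33, Outdoor 27/5≈5.4, Affiliate 42/11≈3.82, Display 60/18≈3.33, Radio 9/18≈0.5, Search 6/13≈0.462.
All 6 $ of Native fit (value 44) ; 52 remain.
Take all of Outdoor (5 $, value 27) ; 47 $ left.
All 11 $ of Affiliate fit (value 42) ; 36 remain.
All 18 $ of Display fit (value 60) ; 18 remain.
Radio: take in full, 18 $ for value 9 ; 0 left.
Total value = 182.

182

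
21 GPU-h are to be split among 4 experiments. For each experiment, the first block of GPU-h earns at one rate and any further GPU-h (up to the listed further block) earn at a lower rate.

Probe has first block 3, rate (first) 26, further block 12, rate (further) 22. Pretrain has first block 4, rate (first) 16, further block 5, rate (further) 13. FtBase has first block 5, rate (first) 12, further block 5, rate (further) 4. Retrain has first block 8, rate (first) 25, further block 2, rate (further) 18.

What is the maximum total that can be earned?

498

Rank every tier by rate: Probe/T1 26 > Retrain/T1 25 > Probe/T2 22 > Retrain/T2 18 > Pretrain/T1 16 > Pretrain/T2 13 > FtBase/T1 12 > FtBase/T2 4.
Probe/T1 (26): +3 — 18 left.
Fill Retrain T1 block (8 at 25) — 10 left.
Probe/T2: +10 of 12 at 22; pool empty.
Total = 26×3 + 25×8 + 22×10 = 498.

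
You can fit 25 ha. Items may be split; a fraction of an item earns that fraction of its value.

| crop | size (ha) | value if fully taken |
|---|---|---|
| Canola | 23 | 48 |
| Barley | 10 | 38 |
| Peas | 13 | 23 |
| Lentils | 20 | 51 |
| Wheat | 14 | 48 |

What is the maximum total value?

88.55

Rank by value-to-size ratio: Barley 38/10≈3.8, Wheat 48/14≈3.43, Lentils 51/20≈2.55, Canola 48/23≈2.09, Peas 23/13≈1.77.
Barley: take in full, 10 ha for value 38 → 15 left.
Take all of Wheat (14 ha, value 48) → 1 ha left.
Fill the last 1 ha with part of Lentils: 1/20 of it earns 2.55.
Total value = 88.55.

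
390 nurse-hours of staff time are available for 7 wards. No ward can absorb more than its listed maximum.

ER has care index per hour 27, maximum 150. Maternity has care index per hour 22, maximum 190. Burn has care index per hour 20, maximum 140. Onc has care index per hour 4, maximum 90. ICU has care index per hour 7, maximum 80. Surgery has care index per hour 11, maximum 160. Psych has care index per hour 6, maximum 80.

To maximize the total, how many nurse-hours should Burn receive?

Rank by care index per hour: ER 27 > Maternity 22 > Burn 20 > Surgery 11 > ICU 7 > Psych 6 > Onc 4.
Give ER 150 to hit its cap of 150 → 240 left.
Maternity: +190 to 190 (cap) → 50 left.
Burn has room for 140 but only 50 remain, so it gets 50.

50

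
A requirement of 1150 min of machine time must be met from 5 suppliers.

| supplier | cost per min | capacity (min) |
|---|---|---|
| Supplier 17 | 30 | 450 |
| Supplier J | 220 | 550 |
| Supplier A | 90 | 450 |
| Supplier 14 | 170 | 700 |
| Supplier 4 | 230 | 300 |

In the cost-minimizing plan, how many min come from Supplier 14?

Use suppliers in increasing cost order.
Take 450 from Supplier 17 at 30 → need 700 more.
Supplier A (90): use full 450 → 250 min to go.
Supplier 14 (170): take the remaining 250 → done.
Supplier J, Supplier 4: unused.

250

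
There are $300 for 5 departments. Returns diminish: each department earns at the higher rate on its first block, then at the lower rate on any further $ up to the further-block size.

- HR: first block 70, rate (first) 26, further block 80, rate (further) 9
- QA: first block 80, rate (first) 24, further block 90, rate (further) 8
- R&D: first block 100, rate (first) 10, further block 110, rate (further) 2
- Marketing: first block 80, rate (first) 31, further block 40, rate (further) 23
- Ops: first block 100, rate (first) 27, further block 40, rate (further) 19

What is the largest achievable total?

Treat each block as its own option and order by rate: Marketing/first 31 > Ops/first 27 > HR/first 26 > QA/first 24 > Marketing/second 23 > Ops/second 19 > R&D/first 10 > HR/second 9 > QA/second 8 > R&D/second 2.
Marketing/first (31): +80 ; 220 left.
Ops/first (27): +100 ; 120 left.
Fill HR first block (70 at 26) ; 50 left.
QA first at 24: only 50 left, fill 50.
Total = 31×80 + 27×100 + 26×70 + 24×50 = 8200.

8200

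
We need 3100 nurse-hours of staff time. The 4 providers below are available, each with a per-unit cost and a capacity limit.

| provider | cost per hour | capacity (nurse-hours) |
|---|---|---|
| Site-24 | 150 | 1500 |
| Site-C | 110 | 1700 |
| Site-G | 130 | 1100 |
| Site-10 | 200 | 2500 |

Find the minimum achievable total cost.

Use providers in increasing cost order.
Site-C at 110: take all 1700 nurse-hours → 1400 still needed.
Take 1100 from Site-G at 130 → need 300 more.
Site-24 at 150: take 300 of its 1500 → requirement met.
Site-10: unused.
Cost = 1700×110 + 1100×130 + 300×150 = 375000.

375000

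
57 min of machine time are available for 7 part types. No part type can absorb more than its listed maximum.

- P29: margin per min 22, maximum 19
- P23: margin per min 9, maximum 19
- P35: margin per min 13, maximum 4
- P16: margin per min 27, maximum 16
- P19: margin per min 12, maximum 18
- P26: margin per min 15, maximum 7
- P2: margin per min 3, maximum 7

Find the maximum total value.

1139

Rank by margin per min: P16 27 > P29 22 > P26 15 > P35 13 > P19 12 > P23 9 > P2 3.
P16 takes 16 to reach its cap of 16 → 41 left.
Give P29 19 to hit its cap of 19 → 22 left.
P26 takes 7 to reach its cap of 7 → 15 left.
P35 takes 4 to reach its cap of 4 → 11 left.
P19: +11 (room for 18) → 11. Pool exhausted.
Total = 22×19 + 13×4 + 27×16 + 12×11 + 15×7 = 1139.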